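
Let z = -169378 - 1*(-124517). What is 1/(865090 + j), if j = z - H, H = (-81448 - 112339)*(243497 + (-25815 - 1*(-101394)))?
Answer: 1/61833601041 ≈ 1.6172e-11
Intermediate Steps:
z = -44861 (z = -169378 + 124517 = -44861)
H = -61832780812 (H = -193787*(243497 + (-25815 + 101394)) = -193787*(243497 + 75579) = -193787*319076 = -61832780812)
j = 61832735951 (j = -44861 - 1*(-61832780812) = -44861 + 61832780812 = 61832735951)
1/(865090 + j) = 1/(865090 + 61832735951) = 1/61833601041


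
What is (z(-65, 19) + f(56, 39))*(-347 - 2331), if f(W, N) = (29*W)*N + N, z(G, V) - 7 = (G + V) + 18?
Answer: -169662012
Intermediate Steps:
z(G, V) = 25 + G + V (z(G, V) = 7 + ((G + V) + 18) = 7 + (18 + G + V) = 25 + G + V)
f(W, N) = N + 29*N*W (f(W, N) = 29*N*W + N = N + 29*N*W)
(z(-65, 19) + f(56, 39))*(-347 - 2331) = ((25 - 65 + 19) + 39*(1 + 29*56))*(-347 - 2331) = (-21 + 39*(1 + 1624))*(-2678) = (-21 + 39*1625)*(-2678) = (-21 + 63375)*(-2678) = 63354*(-2678) = -169662012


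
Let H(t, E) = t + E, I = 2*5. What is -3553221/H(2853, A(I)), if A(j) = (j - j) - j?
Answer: -3553221/2843 ≈ -1249.8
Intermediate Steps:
I = 10
A(j) = -j (A(j) = 0 - j = -j)
H(t, E) = E + t
-3553221/H(2853, A(I)) = -3553221/(-1*10 + 2853) = -3553221/(-10 + 2853) = -3553221/2843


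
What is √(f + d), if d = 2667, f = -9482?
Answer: I*√6815 ≈ 82.553*I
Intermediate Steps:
√(f + d) = √(-9482 + 2667) = √(-6815) = I*√6815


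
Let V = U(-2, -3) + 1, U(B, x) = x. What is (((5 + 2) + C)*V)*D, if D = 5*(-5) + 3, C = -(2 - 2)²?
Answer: 308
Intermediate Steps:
C = 0 (C = -1*0² = -1*0 = 0)
V = -2 (V = -3 + 1 = -2)
D = -22 (D = -25 + 3 = -22)
(((5 + 2) + C)*V)*D = (((5 + 2) + 0)*(-2))*(-22) = ((7 + 0)*(-2))*(-22) = (7*(-2))*(-22) = -14*(-22) = 308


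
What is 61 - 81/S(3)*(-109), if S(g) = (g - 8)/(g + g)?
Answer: -52669/5 ≈ -10534.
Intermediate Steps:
S(g) = (-8 + g)/(2*g) (S(g) = (-8 + g)/((2*g)) = (-8 + g)*(1/(2*g)) = (-8 + g)/(2*g))
61 - 81/S(3)*(-109) = 61 - 81*6/(-8 + 3)*(-109) = 61 - 81/((1/2)*(1/3)*(-5))*(-109) = 61 - 81/(-5/6)*(-109) = 61 - 81*(-6/5)*(-109) = 61 + (486/5)*(-109) = 61 - 52974/5 = -52669/5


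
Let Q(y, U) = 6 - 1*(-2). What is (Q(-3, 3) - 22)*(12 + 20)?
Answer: -448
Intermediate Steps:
Q(y, U) = 8 (Q(y, U) = 6 + 2 = 8)
(Q(-3, 3) - 22)*(12 + 20) = (8 - 22)*(12 + 20) = -14*32 = -448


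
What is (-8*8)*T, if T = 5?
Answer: -320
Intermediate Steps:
(-8*8)*T = -8*8*5 = -64*5 = -320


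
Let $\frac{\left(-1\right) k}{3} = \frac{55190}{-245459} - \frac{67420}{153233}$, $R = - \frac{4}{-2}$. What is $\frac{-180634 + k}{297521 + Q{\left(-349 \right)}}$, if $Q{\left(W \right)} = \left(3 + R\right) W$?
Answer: $- \frac{32663493590131}{53484859742634} \approx -0.61071$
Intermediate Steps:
$R = 2$ ($R = \left(-4\right) \left(- \frac{1}{2}\right) = 2$)
$Q{\left(W \right)} = 5 W$ ($Q{\left(W \right)} = \left(3 + 2\right) W = 5 W$)
$k = \frac{75017325150}{37612418947}$ ($k = - 3 \left(\frac{55190}{-245459} - \frac{67420}{153233}\right) = - 3 \left(55190 \left(- \frac{1}{245459}\right) - \frac{67420}{153233}\right) = - 3 \left(- \frac{55190}{245459} - \frac{67420}{153233}\right) = \left(-3\right) \left(- \frac{25005775050}{37612418947}\right) = \frac{75017325150}{37612418947} \approx 1.9945$)
$\frac{-180634 + k}{297521 + Q{\left(-349 \right)}} = \frac{-180634 + \frac{75017325150}{37612418947}}{297521 + 5 \left(-349\right)} = - \frac{6794006666747248}{37612418947 \left(297521 - 1745\right)} = - \frac{6794006666747248}{37612418947 \cdot 295776} = \left(- \frac{6794006666747248}{37612418947}\right) \frac{1}{295776} = - \frac{32663493590131}{53484859742634}$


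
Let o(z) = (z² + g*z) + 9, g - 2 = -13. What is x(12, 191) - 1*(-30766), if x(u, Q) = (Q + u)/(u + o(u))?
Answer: 1015481/33 ≈ 30772.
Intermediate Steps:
g = -11 (g = 2 - 13 = -11)
o(z) = 9 + z² - 11*z (o(z) = (z² - 11*z) + 9 = 9 + z² - 11*z)
x(u, Q) = (Q + u)/(9 + u² - 10*u) (x(u, Q) = (Q + u)/(u + (9 + u² - 11*u)) = (Q + u)/(9 + u² - 10*u))
x(12, 191) - 1*(-30766) = (191 + 12)/(9 + 12² - 10*12) - 1*(-30766) = 203/(9 + 144 - 120) + 30766 = 203/33 + 30766 = 1015481/33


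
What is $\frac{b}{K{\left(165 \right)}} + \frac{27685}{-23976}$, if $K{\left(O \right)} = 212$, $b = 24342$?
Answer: $\frac{144438643}{1270728} \approx 113.67$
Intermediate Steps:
$\frac{b}{K{\left(165 \right)}} + \frac{27685}{-23976} = \frac{24342}{212} + \frac{27685}{-23976} = 24342 \cdot \frac{1}{212} + 27685 \left(- \frac{1}{23976}\right) = \frac{12171}{106} - \frac{27685}{23976} = \frac{144438643}{1270728}$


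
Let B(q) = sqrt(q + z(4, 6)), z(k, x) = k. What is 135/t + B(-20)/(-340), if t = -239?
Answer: -135/239 - I/85 ≈ -0.56485 - 0.011765*I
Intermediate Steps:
B(q) = sqrt(4 + q) (B(q) = sqrt(q + 4) = sqrt(4 + q))
135/t + B(-20)/(-340) = 135/(-239) + sqrt(4 - 20)/(-340) = 135*(-1/239) + sqrt(-16)*(-1/340) = -135/239 + (4*I)*(-1/340) = -135/239 - I/85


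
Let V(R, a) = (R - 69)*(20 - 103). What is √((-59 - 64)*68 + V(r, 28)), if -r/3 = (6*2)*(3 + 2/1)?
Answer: 3*√1367 ≈ 110.92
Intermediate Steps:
r = -180 (r = -3*6*2*(3 + 2/1) = -36*(3 + 2*1) = -36*(3 + 2) = -36*5 = -3*60 = -180)
V(R, a) = 5727 - 83*R (V(R, a) = (-69 + R)*(-83) = 5727 - 83*R)
√((-59 - 64)*68 + V(r, 28)) = √((-59 - 64)*68 + (5727 - 83*(-180))) = √(-123*68 + (5727 + 14940)) = √(-8364 + 20667) = √12303 = 3*√1367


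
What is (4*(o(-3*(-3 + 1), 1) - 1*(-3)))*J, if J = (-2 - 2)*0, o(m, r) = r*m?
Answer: 0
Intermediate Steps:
o(m, r) = m*r
J = 0 (J = -4*0 = 0)
(4*(o(-3*(-3 + 1), 1) - 1*(-3)))*J = (4*(-3*(-3 + 1)*1 - 1*(-3)))*0 = (4*(-3*(-2)*1 + 3))*0 = (4*(6*1 + 3))*0 = (4*(6 + 3))*0 = (4*9)*0 = 36*0 = 0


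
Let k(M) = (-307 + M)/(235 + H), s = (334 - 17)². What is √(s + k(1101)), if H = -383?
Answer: √550248386/74 ≈ 316.99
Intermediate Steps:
s = 100489 (s = 317² = 100489)
k(M) = 307/148 - M/148 (k(M) = (-307 + M)/(235 - 383) = (-307 + M)/(-148) = (-307 + M)*(-1/148) = 307/148 - M/148)
√(s + k(1101)) = √(100489 + (307/148 - 1/148*1101)) = √(100489 + (307/148 - 1101/148)) = √(100489 - 397/74) = √(7435789/74) = √550248386/74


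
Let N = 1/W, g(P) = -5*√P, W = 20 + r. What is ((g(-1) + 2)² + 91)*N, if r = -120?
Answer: -7/10 + I/5 ≈ -0.7 + 0.2*I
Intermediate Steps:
W = -100 (W = 20 - 120 = -100)
N = -1/100 (N = 1/(-100) = -1/100 ≈ -0.010000)
((g(-1) + 2)² + 91)*N = ((-5*I + 2)² + 91)*(-1/100) = ((2 - 5*I)² + 91)*(-1/100) = (91 + (2 - 5*I)²)*(-1/100) = -91/100 - (2 - 5*I)²/100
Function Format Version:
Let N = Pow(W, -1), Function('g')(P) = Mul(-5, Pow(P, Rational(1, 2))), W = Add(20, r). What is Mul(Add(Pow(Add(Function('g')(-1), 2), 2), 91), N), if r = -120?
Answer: Add(Rational(-7, 10), Mul(Rational(1, 5), I)) ≈ Add(-0.70000, Mul(0.20000, I))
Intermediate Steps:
W = -100 (W = Add(20, -120) = -100)
N = Rational(-1, 100) (N = Pow(-100, -1) = Rational(-1, 100) ≈ -0.010000)
Mul(Add(Pow(Add(Function('g')(-1), 2), 2), 91), N) = Mul(Add(Pow(Add(Mul(-5, Pow(-1, Rational(1, 2))), 2), 2), 91), Rational(-1, 100)) = Mul(Add(Pow(Add(Mul(-5, I), 2), 2), 91), Rational(-1, 100)) = Mul(Add(Pow(Add(2, Mul(-5, I)), 2), 91), Rational(-1, 100)) = Mul(Add(91, Pow(Add(2, Mul(-5, I)), 2)), Rational(-1, 100)) = Add(Rational(-91, 100), Mul(Rational(-1, 100), Pow(Add(2, Mul(-5, I)), 2)))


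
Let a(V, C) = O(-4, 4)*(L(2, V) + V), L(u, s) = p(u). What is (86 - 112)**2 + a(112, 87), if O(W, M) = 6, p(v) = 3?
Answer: 1366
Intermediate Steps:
L(u, s) = 3
a(V, C) = 18 + 6*V (a(V, C) = 6*(3 + V) = 18 + 6*V)
(86 - 112)**2 + a(112, 87) = (86 - 112)**2 + (18 + 6*112) = (-26)**2 + (18 + 672) = 676 + 690 = 1366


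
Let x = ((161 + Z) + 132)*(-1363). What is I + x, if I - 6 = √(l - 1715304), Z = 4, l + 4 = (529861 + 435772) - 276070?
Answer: -404805 + I*√1025745 ≈ -4.0481e+5 + 1012.8*I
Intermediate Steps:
l = 689559 (l = -4 + ((529861 + 435772) - 276070) = -4 + (965633 - 276070) = -4 + 689563 = 689559)
x = -404811 (x = ((161 + 4) + 132)*(-1363) = (165 + 132)*(-1363) = 297*(-1363) = -404811)
I = 6 + I*√1025745 (I = 6 + √(689559 - 1715304) = 6 + √(-1025745) = 6 + I*√1025745 ≈ 6.0 + 1012.8*I)
I + x = (6 + I*√1025745) - 404811 = -404805 + I*√1025745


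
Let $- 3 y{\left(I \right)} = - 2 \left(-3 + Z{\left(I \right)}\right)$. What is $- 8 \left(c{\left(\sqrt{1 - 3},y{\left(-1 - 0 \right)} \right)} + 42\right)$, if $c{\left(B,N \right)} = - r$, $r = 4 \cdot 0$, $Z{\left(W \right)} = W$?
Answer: $-336$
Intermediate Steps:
$r = 0$
$y{\left(I \right)} = -2 + \frac{2 I}{3}$ ($y{\left(I \right)} = - \frac{\left(-2\right) \left(-3 + I\right)}{3} = - \frac{6 - 2 I}{3} = -2 + \frac{2 I}{3}$)
$c{\left(B,N \right)} = 0$ ($c{\left(B,N \right)} = \left(-1\right) 0 = 0$)
$- 8 \left(c{\left(\sqrt{1 - 3},y{\left(-1 - 0 \right)} \right)} + 42\right) = - 8 \left(0 + 42\right) = \left(-8\right) 42 = -336$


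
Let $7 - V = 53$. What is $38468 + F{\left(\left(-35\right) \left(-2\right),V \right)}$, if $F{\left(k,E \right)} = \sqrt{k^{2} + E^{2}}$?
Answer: $38468 + 2 \sqrt{1754} \approx 38552.0$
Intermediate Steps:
$V = -46$ ($V = 7 - 53 = -46$)
$F{\left(k,E \right)} = \sqrt{E^{2} + k^{2}}$
$38468 + F{\left(\left(-35\right) \left(-2\right),V \right)} = 38468 + \sqrt{\left(-46\right)^{2} + \left(\left(-35\right) \left(-2\right)\right)^{2}} = 38468 + \sqrt{2116 + 70^{2}} = 38468 + \sqrt{2116 + 4900} = 38468 + \sqrt{7016} = 38468 + 2 \sqrt{1754}$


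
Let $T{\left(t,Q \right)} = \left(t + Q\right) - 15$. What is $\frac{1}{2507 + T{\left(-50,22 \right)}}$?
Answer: $\frac{1}{2464} \approx 0.00040584$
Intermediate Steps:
$T{\left(t,Q \right)} = -15 + Q + t$ ($T{\left(t,Q \right)} = \left(Q + t\right) - 15 = -15 + Q + t$)
$\frac{1}{2507 + T{\left(-50,22 \right)}} = \frac{1}{2507 - 43} = \frac{1}{2464}$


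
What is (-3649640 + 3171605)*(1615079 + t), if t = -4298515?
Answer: 1282776328260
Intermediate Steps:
(-3649640 + 3171605)*(1615079 + t) = (-3649640 + 3171605)*(1615079 - 4298515) = -478035*(-2683436) = 1282776328260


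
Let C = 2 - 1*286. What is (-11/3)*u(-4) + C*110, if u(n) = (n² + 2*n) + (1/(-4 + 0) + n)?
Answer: -125015/4 ≈ -31254.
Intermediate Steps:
C = -284 (C = 2 - 286 = -284)
u(n) = -¼ + n² + 3*n (u(n) = (n² + 2*n) + (1/(-4) + n) = (n² + 2*n) + (-¼ + n) = -¼ + n² + 3*n)
(-11/3)*u(-4) + C*110 = (-11/3)*(-¼ + (-4)² + 3*(-4)) - 284*110 = ((⅓)*(-11))*(-¼ + 16 - 12) - 31240 = -11/3*15/4 - 31240 = -55/4 - 31240 = -125015/4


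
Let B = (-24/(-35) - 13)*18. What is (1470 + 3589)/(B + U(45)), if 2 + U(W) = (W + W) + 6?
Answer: -177065/4468 ≈ -39.630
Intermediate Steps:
B = -7758/35 (B = (-24*(-1/35) - 13)*18 = (24/35 - 13)*18 = -431/35*18 = -7758/35 ≈ -221.66)
U(W) = 4 + 2*W (U(W) = -2 + ((W + W) + 6) = -2 + (2*W + 6) = -2 + (6 + 2*W) = 4 + 2*W)
(1470 + 3589)/(B + U(45)) = (1470 + 3589)/(-7758/35 + (4 + 2*45)) = 5059/(-7758/35 + (4 + 90)) = 5059/(-7758/35 + 94) = 5059/(-4468/35) = 5059*(-35/4468) = -177065/4468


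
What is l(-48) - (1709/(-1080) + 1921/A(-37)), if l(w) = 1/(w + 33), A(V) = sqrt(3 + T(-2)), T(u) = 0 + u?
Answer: -2073043/1080 ≈ -1919.5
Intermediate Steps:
T(u) = u
A(V) = 1 (A(V) = sqrt(3 - 2) = sqrt(1) = 1)
l(w) = 1/(33 + w)
l(-48) - (1709/(-1080) + 1921/A(-37)) = 1/(33 - 48) - (1709/(-1080) + 1921/1) = 1/(-15) - (1709*(-1/1080) + 1921*1) = -1/15 - (-1709/1080 + 1921) = -1/15 - 1*2072971/1080 = -1/15 - 2072971/1080 = -2073043/1080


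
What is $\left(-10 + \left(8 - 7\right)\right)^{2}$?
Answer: $81$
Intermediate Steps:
$\left(-10 + \left(8 - 7\right)\right)^{2} = \left(-10 + 1\right)^{2} = \left(-9\right)^{2} = 81$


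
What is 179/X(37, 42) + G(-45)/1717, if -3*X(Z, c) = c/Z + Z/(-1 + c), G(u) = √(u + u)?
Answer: -814629/3091 + 3*I*√10/1717 ≈ -263.55 + 0.0055252*I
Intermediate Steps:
G(u) = √2*√u (G(u) = √(2*u) = √2*√u)
X(Z, c) = -Z/(3*(-1 + c)) - c/(3*Z) (X(Z, c) = -(c/Z + Z/(-1 + c))/3 = -(Z/(-1 + c) + c/Z)/3 = -Z/(3*(-1 + c)) - c/(3*Z))
179/X(37, 42) + G(-45)/1717 = 179/(((⅓)*(42 - 1*37² - 1*42²)/(37*(-1 + 42)))) + (√2*√(-45))/1717 = 179/(((⅓)*(1/37)*(42 - 1*1369 - 1*1764)/41)) + (√2*(3*I*√5))*(1/1717) = 179/(((⅓)*(1/37)*(1/41)*(42 - 1369 - 1764))) + (3*I*√10)*(1/1717) = 179/(((⅓)*(1/37)*(1/41)*(-3091))) + 3*I*√10/1717 = 179/(-3091/4551) + 3*I*√10/1717 = 179*(-4551/3091) + 3*I*√10/1717 = -814629/3091 + 3*I*√10/1717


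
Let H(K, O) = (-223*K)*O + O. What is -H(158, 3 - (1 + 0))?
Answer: 70466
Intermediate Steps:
H(K, O) = O - 223*K*O (H(K, O) = -223*K*O + O = O - 223*K*O)
-H(158, 3 - (1 + 0)) = -(3 - (1 + 0))*(1 - 223*158) = -(3 - 1*1)*(1 - 35234) = -(3 - 1)*(-35233) = -2*(-35233) = -1*(-70466) = 70466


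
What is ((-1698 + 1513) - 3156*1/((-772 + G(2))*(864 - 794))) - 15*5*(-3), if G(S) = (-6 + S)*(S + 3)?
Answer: 185063/4620 ≈ 40.057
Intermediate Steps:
G(S) = (-6 + S)*(3 + S)
((-1698 + 1513) - 3156*1/((-772 + G(2))*(864 - 794))) - 15*5*(-3) = ((-1698 + 1513) - 3156*1/((-772 + (-18 + 2² - 3*2))*(864 - 794))) - 15*5*(-3) = (-185 - 3156*1/(70*(-772 + (-18 + 4 - 6)))) - 75*(-3) = (-185 - 3156*1/(70*(-772 - 20))) + 225 = (-185 - 3156/((-792*70))) + 225 = (-185 - 3156/(-55440)) + 225 = (-185 - 3156*(-1/55440)) + 225 = (-185 + 263/4620) + 225 = -854437/4620 + 225 = 185063/4620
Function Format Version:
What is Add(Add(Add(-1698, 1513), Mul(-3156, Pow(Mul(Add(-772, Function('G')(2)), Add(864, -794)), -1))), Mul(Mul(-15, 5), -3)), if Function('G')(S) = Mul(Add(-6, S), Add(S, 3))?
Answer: Rational(185063, 4620) ≈ 40.057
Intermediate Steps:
Function('G')(S) = Mul(Add(-6, S), Add(3, S))
Add(Add(Add(-1698, 1513), Mul(-3156, Pow(Mul(Add(-772, Function('G')(2)), Add(864, -794)), -1))), Mul(Mul(-15, 5), -3)) = Add(Add(Add(-1698, 1513), Mul(-3156, Pow(Mul(Add(-772, Add(-18, Pow(2, 2), Mul(-3, 2))), Add(864, -794)), -1))), Mul(Mul(-15, 5), -3)) = Add(Add(-185, Mul(-3156, Pow(Mul(Add(-772, Add(-18, 4, -6)), 70), -1))), Mul(-75, -3)) = Add(Add(-185, Mul(-3156, Pow(Mul(Add(-772, -20), 70), -1))), 225) = Add(Add(-185, Mul(-3156, Pow(Mul(-792, 70), -1))), 225) = Add(Add(-185, Mul(-3156, Pow(-55440, -1))), 225) = Add(Add(-185, Mul(-3156, Rational(-1, 55440))), 225) = Add(Add(-185, Rational(263, 4620)), 225) = Add(Rational(-854437, 4620), 225) = Rational(185063, 4620)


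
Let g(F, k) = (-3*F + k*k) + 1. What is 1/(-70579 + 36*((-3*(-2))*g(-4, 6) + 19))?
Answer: -1/59311 ≈ -1.6860e-5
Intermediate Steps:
g(F, k) = 1 + k² - 3*F (g(F, k) = (-3*F + k²) + 1 = (k² - 3*F) + 1 = 1 + k² - 3*F)
1/(-70579 + 36*((-3*(-2))*g(-4, 6) + 19)) = 1/(-70579 + 36*((-3*(-2))*(1 + 6² - 3*(-4)) + 19)) = 1/(-70579 + 36*(6*(1 + 36 + 12) + 19)) = 1/(-70579 + 36*(6*49 + 19)) = 1/(-70579 + 36*(294 + 19)) = 1/(-70579 + 36*313) = 1/(-70579 + 11268) = 1/(-59311) = -1/59311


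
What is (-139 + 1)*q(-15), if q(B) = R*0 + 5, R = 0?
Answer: -690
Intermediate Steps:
q(B) = 5 (q(B) = 0*0 + 5 = 0 + 5 = 5)
(-139 + 1)*q(-15) = (-139 + 1)*5 = -138*5 = -690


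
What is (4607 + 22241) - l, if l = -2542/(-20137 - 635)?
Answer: 278842057/10386 ≈ 26848.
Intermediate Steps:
l = 1271/10386 (l = -2542/(-20772) = -2542*(-1/20772) = 1271/10386 ≈ 0.12238)
(4607 + 22241) - l = (4607 + 22241) - 1*1271/10386 = 26848 - 1271/10386 = 278842057/10386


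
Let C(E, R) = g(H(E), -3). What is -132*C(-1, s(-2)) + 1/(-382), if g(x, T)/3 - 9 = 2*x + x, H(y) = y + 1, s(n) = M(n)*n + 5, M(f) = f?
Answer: -1361449/382 ≈ -3564.0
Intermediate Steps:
s(n) = 5 + n² (s(n) = n*n + 5 = n² + 5 = 5 + n²)
H(y) = 1 + y
g(x, T) = 27 + 9*x (g(x, T) = 27 + 3*(2*x + x) = 27 + 3*(3*x) = 27 + 9*x)
C(E, R) = 36 + 9*E (C(E, R) = 27 + 9*(1 + E) = 27 + (9 + 9*E) = 36 + 9*E)
-132*C(-1, s(-2)) + 1/(-382) = -132*(36 + 9*(-1)) + 1/(-382) = -132*(36 - 9) - 1/382 = -132*27 - 1/382 = -3564 - 1/382 = -1361449/382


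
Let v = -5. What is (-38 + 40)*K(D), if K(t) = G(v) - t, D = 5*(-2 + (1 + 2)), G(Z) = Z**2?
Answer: 40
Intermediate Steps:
D = 5 (D = 5*(-2 + 3) = 5*1 = 5)
K(t) = 25 - t (K(t) = (-5)**2 - t = 25 - t)
(-38 + 40)*K(D) = (-38 + 40)*(25 - 1*5) = 2*(25 - 5) = 2*20 = 40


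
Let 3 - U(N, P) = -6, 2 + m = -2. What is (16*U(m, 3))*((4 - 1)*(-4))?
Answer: -1728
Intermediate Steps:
m = -4 (m = -2 - 2 = -4)
U(N, P) = 9 (U(N, P) = 3 - 1*(-6) = 3 + 6 = 9)
(16*U(m, 3))*((4 - 1)*(-4)) = (16*9)*((4 - 1)*(-4)) = 144*(3*(-4)) = 144*(-12) = -1728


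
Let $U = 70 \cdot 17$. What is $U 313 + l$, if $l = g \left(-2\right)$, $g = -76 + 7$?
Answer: $372608$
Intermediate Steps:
$g = -69$
$U = 1190$
$l = 138$ ($l = \left(-69\right) \left(-2\right) = 138$)
$U 313 + l = 1190 \cdot 313 + 138 = 372470 + 138 = 372608$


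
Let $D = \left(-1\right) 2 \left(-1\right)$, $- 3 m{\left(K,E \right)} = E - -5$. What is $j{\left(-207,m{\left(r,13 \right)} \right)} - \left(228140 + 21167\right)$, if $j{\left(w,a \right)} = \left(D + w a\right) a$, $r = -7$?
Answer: $-256771$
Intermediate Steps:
$m{\left(K,E \right)} = - \frac{5}{3} - \frac{E}{3}$ ($m{\left(K,E \right)} = - \frac{E - -5}{3} = - \frac{E + 5}{3} = - \frac{5 + E}{3} = - \frac{5}{3} - \frac{E}{3}$)
$D = 2$ ($D = \left(-2\right) \left(-1\right) = 2$)
$j{\left(w,a \right)} = a \left(2 + a w\right)$ ($j{\left(w,a \right)} = \left(2 + w a\right) a = \left(2 + a w\right) a = a \left(2 + a w\right)$)
$j{\left(-207,m{\left(r,13 \right)} \right)} - \left(228140 + 21167\right) = \left(- \frac{5}{3} - \frac{13}{3}\right) \left(2 + \left(- \frac{5}{3} - \frac{13}{3}\right) \left(-207\right)\right) - \left(228140 + 21167\right) = \left(- \frac{5}{3} - \frac{13}{3}\right) \left(2 + \left(- \frac{5}{3} - \frac{13}{3}\right) \left(-207\right)\right) - 249307 = - 6 \left(2 - -1242\right) - 249307 = - 6 \left(2 + 1242\right) - 249307 = \left(-6\right) 1244 - 249307 = -7464 - 249307 = -256771$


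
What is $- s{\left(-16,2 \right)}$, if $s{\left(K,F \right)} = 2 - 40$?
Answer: $38$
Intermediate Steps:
$s{\left(K,F \right)} = -38$ ($s{\left(K,F \right)} = 2 - 40 = -38$)
$- s{\left(-16,2 \right)} = \left(-1\right) \left(-38\right) = 38$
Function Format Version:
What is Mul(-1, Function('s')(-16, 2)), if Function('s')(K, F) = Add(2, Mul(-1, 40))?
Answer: 38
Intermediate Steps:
Function('s')(K, F) = -38 (Function('s')(K, F) = Add(2, -40) = -38)
Mul(-1, Function('s')(-16, 2)) = Mul(-1, -38) = 38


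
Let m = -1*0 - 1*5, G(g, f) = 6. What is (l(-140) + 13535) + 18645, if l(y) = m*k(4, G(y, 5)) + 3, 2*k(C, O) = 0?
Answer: 32183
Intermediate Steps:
k(C, O) = 0 (k(C, O) = (½)*0 = 0)
m = -5 (m = 0 - 5 = -5)
l(y) = 3 (l(y) = -5*0 + 3 = 0 + 3 = 3)
(l(-140) + 13535) + 18645 = (3 + 13535) + 18645 = 13538 + 18645 = 32183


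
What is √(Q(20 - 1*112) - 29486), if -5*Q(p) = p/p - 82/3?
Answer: I*√6633165/15 ≈ 171.7*I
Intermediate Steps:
Q(p) = 79/15 (Q(p) = -(p/p - 82/3)/5 = -(1 - 82*⅓)/5 = -(1 - 82/3)/5 = -⅕*(-79/3) = 79/15)
√(Q(20 - 1*112) - 29486) = √(79/15 - 29486) = √(-442211/15) = I*√6633165/15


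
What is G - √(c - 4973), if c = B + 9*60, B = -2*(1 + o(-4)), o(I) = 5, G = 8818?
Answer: 8818 - I*√4445 ≈ 8818.0 - 66.671*I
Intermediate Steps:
B = -12 (B = -2*(1 + 5) = -2*6 = -12)
c = 528 (c = -12 + 9*60 = -12 + 540 = 528)
G - √(c - 4973) = 8818 - √(528 - 4973) = 8818 - √(-4445) = 8818 - I*√4445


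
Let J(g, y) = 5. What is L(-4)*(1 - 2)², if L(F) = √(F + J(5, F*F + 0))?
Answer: 1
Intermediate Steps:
L(F) = √(5 + F) (L(F) = √(F + 5) = √(5 + F))
L(-4)*(1 - 2)² = √(5 - 4)*(1 - 2)² = √1*(-1)² = 1*1 = 1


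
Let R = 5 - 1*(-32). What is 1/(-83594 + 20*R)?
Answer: -1/82854 ≈ -1.2069e-5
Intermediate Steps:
R = 37 (R = 5 + 32 = 37)
1/(-83594 + 20*R) = 1/(-83594 + 20*37) = 1/(-83594 + 740) = 1/(-82854) = -1/82854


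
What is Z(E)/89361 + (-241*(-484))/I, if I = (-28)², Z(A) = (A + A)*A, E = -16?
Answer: 2605956473/17514756 ≈ 148.79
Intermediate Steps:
Z(A) = 2*A² (Z(A) = (2*A)*A = 2*A²)
I = 784
Z(E)/89361 + (-241*(-484))/I = (2*(-16)²)/89361 - 241*(-484)/784 = (2*256)*(1/89361) + 116644*(1/784) = 512*(1/89361) + 29161/196 = 512/89361 + 29161/196 = 2605956473/17514756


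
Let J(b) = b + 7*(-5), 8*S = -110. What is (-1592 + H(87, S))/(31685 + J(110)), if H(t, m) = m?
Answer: -6423/127040 ≈ -0.050559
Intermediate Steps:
S = -55/4 (S = (⅛)*(-110) = -55/4 ≈ -13.750)
J(b) = -35 + b (J(b) = b - 35 = -35 + b)
(-1592 + H(87, S))/(31685 + J(110)) = (-1592 - 55/4)/(31685 + (-35 + 110)) = -6423/(4*(31685 + 75)) = -6423/4/31760 = -6423/4*1/31760 = -6423/127040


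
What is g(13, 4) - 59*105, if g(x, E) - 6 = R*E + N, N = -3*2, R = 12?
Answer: -6147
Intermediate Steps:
N = -6 (N = -1*6 = -6)
g(x, E) = 12*E (g(x, E) = 6 + (12*E - 6) = 6 + (-6 + 12*E) = 12*E)
g(13, 4) - 59*105 = 12*4 - 59*105 = 48 - 6195 = -6147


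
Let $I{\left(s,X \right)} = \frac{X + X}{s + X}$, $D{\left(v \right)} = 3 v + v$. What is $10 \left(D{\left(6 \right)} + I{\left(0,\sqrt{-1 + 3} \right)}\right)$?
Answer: $260$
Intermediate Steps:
$D{\left(v \right)} = 4 v$
$I{\left(s,X \right)} = \frac{2 X}{X + s}$
$10 \left(D{\left(6 \right)} + I{\left(0,\sqrt{-1 + 3} \right)}\right) = 10 \left(4 \cdot 6 + \frac{2 \sqrt{-1 + 3}}{\sqrt{-1 + 3} + 0}\right) = 10 \left(24 + \frac{2 \sqrt{2}}{\sqrt{2} + 0}\right) = 10 \left(24 + \frac{2 \sqrt{2}}{\sqrt{2}}\right) = 10 \left(24 + 2 \sqrt{2} \frac{\sqrt{2}}{2}\right) = 10 \left(24 + 2\right) = 10 \cdot 26 = 260$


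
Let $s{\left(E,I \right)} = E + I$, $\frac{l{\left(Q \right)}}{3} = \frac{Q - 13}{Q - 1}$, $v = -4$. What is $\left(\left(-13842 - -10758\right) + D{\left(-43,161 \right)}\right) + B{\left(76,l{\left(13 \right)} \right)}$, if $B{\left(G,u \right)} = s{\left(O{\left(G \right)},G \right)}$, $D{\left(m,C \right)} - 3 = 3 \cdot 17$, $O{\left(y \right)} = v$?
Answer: $-2958$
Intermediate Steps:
$O{\left(y \right)} = -4$
$D{\left(m,C \right)} = 54$ ($D{\left(m,C \right)} = 3 + 3 \cdot 17 = 3 + 51 = 54$)
$l{\left(Q \right)} = \frac{3 \left(-13 + Q\right)}{-1 + Q}$ ($l{\left(Q \right)} = 3 \frac{Q - 13}{Q - 1} = 3 \frac{-13 + Q}{-1 + Q} = \frac{3 \left(-13 + Q\right)}{-1 + Q}$)
$B{\left(G,u \right)} = -4 + G$
$\left(\left(-13842 - -10758\right) + D{\left(-43,161 \right)}\right) + B{\left(76,l{\left(13 \right)} \right)} = \left(\left(-13842 - -10758\right) + 54\right) + \left(-4 + 76\right) = \left(\left(-13842 + 10758\right) + 54\right) + 72 = \left(-3084 + 54\right) + 72 = -3030 + 72 = -2958$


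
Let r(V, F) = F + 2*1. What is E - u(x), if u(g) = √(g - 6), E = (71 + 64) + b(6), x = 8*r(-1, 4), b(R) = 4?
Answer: 139 - √42 ≈ 132.52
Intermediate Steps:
r(V, F) = 2 + F (r(V, F) = F + 2 = 2 + F)
x = 48 (x = 8*(2 + 4) = 8*6 = 48)
E = 139 (E = (71 + 64) + 4 = 135 + 4 = 139)
u(g) = √(-6 + g)
E - u(x) = 139 - √(-6 + 48) = 139 - √42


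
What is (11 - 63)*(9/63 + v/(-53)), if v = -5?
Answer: -4576/371 ≈ -12.334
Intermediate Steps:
(11 - 63)*(9/63 + v/(-53)) = (11 - 63)*(9/63 - 5/(-53)) = -52*(9*(1/63) - 5*(-1/53)) = -52*(1/7 + 5/53) = -52*88/371 = -4576/371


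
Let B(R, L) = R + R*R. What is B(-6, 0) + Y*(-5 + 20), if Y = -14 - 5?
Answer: -255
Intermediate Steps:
Y = -19
B(R, L) = R + R²
B(-6, 0) + Y*(-5 + 20) = -6*(1 - 6) - 19*(-5 + 20) = -6*(-5) - 19*15 = 30 - 285 = -255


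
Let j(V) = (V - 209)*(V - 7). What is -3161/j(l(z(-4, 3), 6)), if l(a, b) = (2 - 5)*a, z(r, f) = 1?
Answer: -3161/2120 ≈ -1.4910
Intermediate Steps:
l(a, b) = -3*a
j(V) = (-209 + V)*(-7 + V)
-3161/j(l(z(-4, 3), 6)) = -3161/(1463 + (-3*1)**2 - (-648)) = -3161/(1463 + (-3)**2 - 216*(-3)) = -3161/(1463 + 9 + 648) = -3161/2120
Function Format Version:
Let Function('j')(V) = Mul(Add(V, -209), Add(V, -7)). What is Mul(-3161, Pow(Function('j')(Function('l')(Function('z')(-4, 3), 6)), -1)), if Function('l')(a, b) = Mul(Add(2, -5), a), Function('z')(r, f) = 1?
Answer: Rational(-3161, 2120) ≈ -1.4910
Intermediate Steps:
Function('l')(a, b) = Mul(-3, a)
Function('j')(V) = Mul(Add(-209, V), Add(-7, V))
Mul(-3161, Pow(Function('j')(Function('l')(Function('z')(-4, 3), 6)), -1)) = Mul(-3161, Pow(Add(1463, Pow(Mul(-3, 1), 2), Mul(-216, Mul(-3, 1))), -1)) = Mul(-3161, Pow(Add(1463, Pow(-3, 2), Mul(-216, -3)), -1)) = Mul(-3161, Pow(Add(1463, 9, 648), -1)) = Mul(-3161, Pow(2120, -1)) = Mul(-3161, Rational(1, 2120)) = Rational(-3161, 2120)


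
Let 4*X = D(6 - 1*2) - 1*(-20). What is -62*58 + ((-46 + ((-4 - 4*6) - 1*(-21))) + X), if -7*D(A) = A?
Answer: -25509/7 ≈ -3644.1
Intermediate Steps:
D(A) = -A/7
X = 34/7 (X = (-(6 - 1*2)/7 - 1*(-20))/4 = (-(6 - 2)/7 + 20)/4 = (-1/7*4 + 20)/4 = (-4/7 + 20)/4 = (1/4)*(136/7) = 34/7 ≈ 4.8571)
-62*58 + ((-46 + ((-4 - 4*6) - 1*(-21))) + X) = -62*58 + ((-46 + ((-4 - 4*6) - 1*(-21))) + 34/7) = -3596 + ((-46 + ((-4 - 24) + 21)) + 34/7) = -3596 + ((-46 + (-28 + 21)) + 34/7) = -3596 + ((-46 - 7) + 34/7) = -3596 + (-53 + 34/7) = -3596 - 337/7 = -25509/7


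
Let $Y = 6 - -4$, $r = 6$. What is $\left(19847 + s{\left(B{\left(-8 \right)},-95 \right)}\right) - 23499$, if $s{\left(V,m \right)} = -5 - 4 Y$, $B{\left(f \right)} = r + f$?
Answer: $-3697$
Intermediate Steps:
$Y = 10$ ($Y = 6 + 4 = 10$)
$B{\left(f \right)} = 6 + f$
$s{\left(V,m \right)} = -45$ ($s{\left(V,m \right)} = -5 - 40 = -45$)
$\left(19847 + s{\left(B{\left(-8 \right)},-95 \right)}\right) - 23499 = \left(19847 - 45\right) - 23499 = 19802 - 23499 = -3697$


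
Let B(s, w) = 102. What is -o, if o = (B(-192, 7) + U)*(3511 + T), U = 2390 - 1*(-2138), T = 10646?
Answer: -65546910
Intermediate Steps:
U = 4528 (U = 2390 + 2138 = 4528)
o = 65546910 (o = (102 + 4528)*(3511 + 10646) = 4630*14157 = 65546910)
-o = -1*65546910 = -65546910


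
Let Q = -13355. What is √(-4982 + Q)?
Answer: I*√18337 ≈ 135.41*I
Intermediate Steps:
√(-4982 + Q) = √(-4982 - 13355) = √(-18337) = I*√18337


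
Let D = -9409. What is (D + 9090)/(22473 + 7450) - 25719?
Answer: -769589956/29923 ≈ -25719.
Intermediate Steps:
(D + 9090)/(22473 + 7450) - 25719 = (-9409 + 9090)/(22473 + 7450) - 25719 = -319/29923 - 25719 = -769589956/29923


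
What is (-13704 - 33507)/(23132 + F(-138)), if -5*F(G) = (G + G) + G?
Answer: -236055/116074 ≈ -2.0337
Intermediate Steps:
F(G) = -3*G/5 (F(G) = -((G + G) + G)/5 = -(2*G + G)/5 = -3*G/5)
(-13704 - 33507)/(23132 + F(-138)) = (-13704 - 33507)/(23132 - ⅗*(-138)) = -47211/(23132 + 414/5) = -47211/116074/5 = -47211*5/116074 = -236055/116074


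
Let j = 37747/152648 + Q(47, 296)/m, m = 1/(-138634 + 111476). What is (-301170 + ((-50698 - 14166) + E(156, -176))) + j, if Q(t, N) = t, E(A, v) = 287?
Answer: -250674386357/152648 ≈ -1.6422e+6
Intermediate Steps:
m = -1/27158 (m = 1/(-27158) = -1/27158 ≈ -3.6822e-5)
j = -194843838301/152648 (j = 37747/152648 + 47/(-1/27158) = 37747*(1/152648) + 47*(-27158) = 37747/152648 - 1276426 = -194843838301/152648 ≈ -1.2764e+6)
(-301170 + ((-50698 - 14166) + E(156, -176))) + j = (-301170 + ((-50698 - 14166) + 287)) - 194843838301/152648 = (-301170 + (-64864 + 287)) - 194843838301/152648 = (-301170 - 64577) - 194843838301/152648 = -365747 - 194843838301/152648 = -250674386357/152648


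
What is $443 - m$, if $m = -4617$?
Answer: $5060$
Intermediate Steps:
$443 - m = 443 - -4617 = 443 + 4617 = 5060$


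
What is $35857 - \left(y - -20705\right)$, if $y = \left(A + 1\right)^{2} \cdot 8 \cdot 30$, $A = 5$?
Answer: $6512$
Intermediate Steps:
$y = 8640$ ($y = \left(5 + 1\right)^{2} \cdot 8 \cdot 30 = 6^{2} \cdot 8 \cdot 30 = 36 \cdot 8 \cdot 30 = 288 \cdot 30 = 8640$)
$35857 - \left(y - -20705\right) = 35857 - \left(8640 - -20705\right) = 35857 - \left(8640 + 20705\right) = 35857 - 29345 = 6512$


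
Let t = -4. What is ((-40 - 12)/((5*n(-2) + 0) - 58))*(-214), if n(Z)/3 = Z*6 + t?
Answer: -5564/149 ≈ -37.342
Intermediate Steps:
n(Z) = -12 + 18*Z (n(Z) = 3*(Z*6 - 4) = 3*(6*Z - 4) = 3*(-4 + 6*Z) = -12 + 18*Z)
((-40 - 12)/((5*n(-2) + 0) - 58))*(-214) = ((-40 - 12)/((5*(-12 + 18*(-2)) + 0) - 58))*(-214) = -52/((5*(-12 - 36) + 0) - 58)*(-214) = -52/((5*(-48) + 0) - 58)*(-214) = -52/((-240 + 0) - 58)*(-214) = -52/(-240 - 58)*(-214) = -52/(-298)*(-214) = -52*(-1/298)*(-214) = (26/149)*(-214) = -5564/149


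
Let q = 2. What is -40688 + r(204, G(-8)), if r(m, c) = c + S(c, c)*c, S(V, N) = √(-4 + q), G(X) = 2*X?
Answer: -40704 - 16*I*√2 ≈ -40704.0 - 22.627*I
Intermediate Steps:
S(V, N) = I*√2 (S(V, N) = √(-4 + 2) = √(-2) = I*√2)
r(m, c) = c + I*c*√2 (r(m, c) = c + (I*√2)*c = c + I*c*√2)
-40688 + r(204, G(-8)) = -40688 + (2*(-8))*(1 + I*√2) = -40688 - 16*(1 + I*√2) = -40688 + (-16 - 16*I*√2) = -40704 - 16*I*√2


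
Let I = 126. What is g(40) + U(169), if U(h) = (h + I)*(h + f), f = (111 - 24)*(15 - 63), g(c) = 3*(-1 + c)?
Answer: -1181948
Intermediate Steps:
g(c) = -3 + 3*c
f = -4176 (f = 87*(-48) = -4176)
U(h) = (-4176 + h)*(126 + h) (U(h) = (h + 126)*(h - 4176) = (126 + h)*(-4176 + h) = (-4176 + h)*(126 + h))
g(40) + U(169) = (-3 + 3*40) + (-526176 + 169² - 4050*169) = (-3 + 120) + (-526176 + 28561 - 684450) = 117 - 1182065 = -1181948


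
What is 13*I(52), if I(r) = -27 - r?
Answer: -1027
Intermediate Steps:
13*I(52) = 13*(-27 - 1*52) = 13*(-27 - 52) = 13*(-79) = -1027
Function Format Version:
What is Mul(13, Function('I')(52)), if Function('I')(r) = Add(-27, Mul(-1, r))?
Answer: -1027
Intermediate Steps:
Mul(13, Function('I')(52)) = Mul(13, Add(-27, Mul(-1, 52))) = Mul(13, Add(-27, -52)) = Mul(13, -79) = -1027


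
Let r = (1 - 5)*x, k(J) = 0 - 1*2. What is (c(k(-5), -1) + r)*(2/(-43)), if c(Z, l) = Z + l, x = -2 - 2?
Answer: -26/43 ≈ -0.60465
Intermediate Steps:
x = -4
k(J) = -2 (k(J) = 0 - 2 = -2)
r = 16 (r = (1 - 5)*(-4) = -4*(-4) = 16)
(c(k(-5), -1) + r)*(2/(-43)) = ((-2 - 1) + 16)*(2/(-43)) = (-3 + 16)*(2*(-1/43)) = 13*(-2/43) = -26/43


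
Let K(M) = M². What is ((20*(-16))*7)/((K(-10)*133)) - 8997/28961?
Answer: -1318091/2751295 ≈ -0.47908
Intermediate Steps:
((20*(-16))*7)/((K(-10)*133)) - 8997/28961 = ((20*(-16))*7)/(((-10)²*133)) - 8997/28961 = (-320*7)/((100*133)) - 8997*1/28961 = -2240/13300 - 8997/28961 = -2240*1/13300 - 8997/28961 = -16/95 - 8997/28961 = -1318091/2751295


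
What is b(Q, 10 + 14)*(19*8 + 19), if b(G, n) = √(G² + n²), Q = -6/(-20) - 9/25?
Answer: 513*√160001/50 ≈ 4104.0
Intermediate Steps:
Q = -3/50 (Q = -6*(-1/20) - 9*1/25 = 3/10 - 9/25 = -3/50 ≈ -0.060000)
b(Q, 10 + 14)*(19*8 + 19) = √((-3/50)² + (10 + 14)²)*(19*8 + 19) = √(9/2500 + 24²)*(152 + 19) = √(9/2500 + 576)*171 = √(1440009/2500)*171 = (3*√160001/50)*171 = 513*√160001/50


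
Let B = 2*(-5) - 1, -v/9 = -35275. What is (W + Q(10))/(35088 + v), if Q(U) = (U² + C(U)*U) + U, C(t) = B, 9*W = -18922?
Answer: -18922/3173067 ≈ -0.0059633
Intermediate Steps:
W = -18922/9 (W = (⅑)*(-18922) = -18922/9 ≈ -2102.4)
v = 317475 (v = -9*(-35275) = 317475)
B = -11 (B = -10 - 1 = -11)
C(t) = -11
Q(U) = U² - 10*U (Q(U) = (U² - 11*U) + U = U² - 10*U)
(W + Q(10))/(35088 + v) = (-18922/9 + 10*(-10 + 10))/(35088 + 317475) = (-18922/9 + 10*0)/352563 = (-18922/9 + 0)*(1/352563) = -18922/9*1/352563 = -18922/3173067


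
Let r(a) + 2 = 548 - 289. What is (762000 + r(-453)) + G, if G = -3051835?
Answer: -2289578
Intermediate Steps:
r(a) = 257 (r(a) = -2 + (548 - 289) = -2 + 259 = 257)
(762000 + r(-453)) + G = (762000 + 257) - 3051835 = 762257 - 3051835 = -2289578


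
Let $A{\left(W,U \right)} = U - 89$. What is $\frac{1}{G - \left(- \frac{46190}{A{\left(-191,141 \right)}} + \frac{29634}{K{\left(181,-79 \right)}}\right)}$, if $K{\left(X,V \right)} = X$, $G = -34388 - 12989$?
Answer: $- \frac{4706}{219546451} \approx -2.1435 \cdot 10^{-5}$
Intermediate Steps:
$G = -47377$
$A{\left(W,U \right)} = -89 + U$ ($A{\left(W,U \right)} = U - 89 = -89 + U$)
$\frac{1}{G - \left(- \frac{46190}{A{\left(-191,141 \right)}} + \frac{29634}{K{\left(181,-79 \right)}}\right)} = \frac{1}{-47377 + \left(- \frac{29634}{181} + \frac{46190}{-89 + 141}\right)} = \frac{1}{-47377 + \left(\left(-29634\right) \frac{1}{181} + \frac{46190}{52}\right)} = \frac{1}{-47377 + \left(- \frac{29634}{181} + 46190 \cdot \frac{1}{52}\right)} = \frac{1}{-47377 + \left(- \frac{29634}{181} + \frac{23095}{26}\right)} = \frac{1}{-47377 + \frac{3409711}{4706}} = \frac{1}{- \frac{219546451}{4706}} = - \frac{4706}{219546451}$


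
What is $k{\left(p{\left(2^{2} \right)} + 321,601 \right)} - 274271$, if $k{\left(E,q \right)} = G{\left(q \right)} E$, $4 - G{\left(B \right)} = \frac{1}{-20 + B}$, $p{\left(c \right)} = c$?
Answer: $- \frac{158596476}{581} \approx -2.7297 \cdot 10^{5}$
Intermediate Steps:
$G{\left(B \right)} = 4 - \frac{1}{-20 + B}$
$k{\left(E,q \right)} = \frac{E \left(-81 + 4 q\right)}{-20 + q}$ ($k{\left(E,q \right)} = \frac{-81 + 4 q}{-20 + q} E = \frac{E \left(-81 + 4 q\right)}{-20 + q}$)
$k{\left(p{\left(2^{2} \right)} + 321,601 \right)} - 274271 = \frac{\left(2^{2} + 321\right) \left(-81 + 4 \cdot 601\right)}{-20 + 601} - 274271 = \frac{\left(4 + 321\right) \left(-81 + 2404\right)}{581} - 274271 = 325 \cdot \frac{1}{581} \cdot 2323 - 274271 = \frac{754975}{581} - 274271 = - \frac{158596476}{581}$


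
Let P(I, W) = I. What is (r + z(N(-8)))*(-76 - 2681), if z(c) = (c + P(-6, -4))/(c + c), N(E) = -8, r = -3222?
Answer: 71045133/8 ≈ 8.8806e+6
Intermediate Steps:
z(c) = (-6 + c)/(2*c) (z(c) = (c - 6)/(c + c) = (-6 + c)/((2*c)) = (-6 + c)*(1/(2*c)) = (-6 + c)/(2*c))
(r + z(N(-8)))*(-76 - 2681) = (-3222 + (½)*(-6 - 8)/(-8))*(-76 - 2681) = (-3222 + (½)*(-⅛)*(-14))*(-2757) = (-3222 + 7/8)*(-2757) = -25769/8*(-2757) = 71045133/8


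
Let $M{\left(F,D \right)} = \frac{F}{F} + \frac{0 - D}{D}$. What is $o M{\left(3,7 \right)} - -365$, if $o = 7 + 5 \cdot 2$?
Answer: $365$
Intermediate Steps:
$M{\left(F,D \right)} = 0$ ($M{\left(F,D \right)} = 1 + \frac{\left(-1\right) D}{D} = 1 - 1 = 0$)
$o = 17$ ($o = 7 + 10 = 17$)
$o M{\left(3,7 \right)} - -365 = 17 \cdot 0 - -365 = 0 + 365 = 365$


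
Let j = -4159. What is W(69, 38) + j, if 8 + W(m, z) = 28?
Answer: -4139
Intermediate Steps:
W(m, z) = 20 (W(m, z) = -8 + 28 = 20)
W(69, 38) + j = 20 - 4159 = -4139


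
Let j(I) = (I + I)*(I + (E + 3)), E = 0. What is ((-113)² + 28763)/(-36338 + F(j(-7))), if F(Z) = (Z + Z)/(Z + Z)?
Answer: -41532/36337 ≈ -1.1430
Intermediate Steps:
j(I) = 2*I*(3 + I) (j(I) = (I + I)*(I + (0 + 3)) = (2*I)*(I + 3) = (2*I)*(3 + I) = 2*I*(3 + I))
F(Z) = 1 (F(Z) = (2*Z)/((2*Z)) = (2*Z)*(1/(2*Z)) = 1)
((-113)² + 28763)/(-36338 + F(j(-7))) = ((-113)² + 28763)/(-36338 + 1) = (12769 + 28763)/(-36337) = 41532*(-1/36337) = -41532/36337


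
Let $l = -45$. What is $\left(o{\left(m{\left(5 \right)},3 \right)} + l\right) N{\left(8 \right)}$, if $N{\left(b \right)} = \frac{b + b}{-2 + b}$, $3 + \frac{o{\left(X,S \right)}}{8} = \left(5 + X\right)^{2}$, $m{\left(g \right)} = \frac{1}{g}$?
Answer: $\frac{29464}{75} \approx 392.85$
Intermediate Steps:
$o{\left(X,S \right)} = -24 + 8 \left(5 + X\right)^{2}$
$N{\left(b \right)} = \frac{2 b}{-2 + b}$
$\left(o{\left(m{\left(5 \right)},3 \right)} + l\right) N{\left(8 \right)} = \left(\left(-24 + 8 \left(5 + \frac{1}{5}\right)^{2}\right) - 45\right) 2 \cdot 8 \frac{1}{-2 + 8} = \left(\left(-24 + 8 \left(5 + \frac{1}{5}\right)^{2}\right) - 45\right) 2 \cdot 8 \cdot \frac{1}{6} = \left(\left(-24 + 8 \left(\frac{26}{5}\right)^{2}\right) - 45\right) 2 \cdot 8 \cdot \frac{1}{6} = \left(\left(-24 + 8 \cdot \frac{676}{25}\right) - 45\right) \frac{8}{3} = \left(\left(-24 + \frac{5408}{25}\right) - 45\right) \frac{8}{3} = \left(\frac{4808}{25} - 45\right) \frac{8}{3} = \frac{3683}{25} \cdot \frac{8}{3} = \frac{29464}{75}$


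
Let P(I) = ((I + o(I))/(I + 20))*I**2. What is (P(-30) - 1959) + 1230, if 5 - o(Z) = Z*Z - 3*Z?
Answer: 90621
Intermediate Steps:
o(Z) = 5 - Z**2 + 3*Z (o(Z) = 5 - (Z*Z - 3*Z) = 5 - (Z**2 - 3*Z) = 5 + (-Z**2 + 3*Z) = 5 - Z**2 + 3*Z)
P(I) = I**2*(5 - I**2 + 4*I)/(20 + I) (P(I) = ((I + (5 - I**2 + 3*I))/(I + 20))*I**2 = ((5 - I**2 + 4*I)/(20 + I))*I**2 = I**2*(5 - I**2 + 4*I)/(20 + I))
(P(-30) - 1959) + 1230 = ((-30)**2*(5 - 1*(-30)**2 + 4*(-30))/(20 - 30) - 1959) + 1230 = (900*(5 - 1*900 - 120)/(-10) - 1959) + 1230 = (900*(-1/10)*(5 - 900 - 120) - 1959) + 1230 = (900*(-1/10)*(-1015) - 1959) + 1230 = (91350 - 1959) + 1230 = 89391 + 1230 = 90621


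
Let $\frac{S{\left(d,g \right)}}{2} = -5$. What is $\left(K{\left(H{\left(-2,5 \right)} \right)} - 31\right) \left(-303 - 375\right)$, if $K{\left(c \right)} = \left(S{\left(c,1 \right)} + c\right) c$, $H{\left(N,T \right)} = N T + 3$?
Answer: $-59664$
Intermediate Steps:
$S{\left(d,g \right)} = -10$ ($S{\left(d,g \right)} = 2 \left(-5\right) = -10$)
$H{\left(N,T \right)} = 3 + N T$
$K{\left(c \right)} = c \left(-10 + c\right)$ ($K{\left(c \right)} = \left(-10 + c\right) c = c \left(-10 + c\right)$)
$\left(K{\left(H{\left(-2,5 \right)} \right)} - 31\right) \left(-303 - 375\right) = \left(\left(3 - 10\right) \left(-10 + \left(3 - 10\right)\right) - 31\right) \left(-303 - 375\right) = \left(\left(3 - 10\right) \left(-10 + \left(3 - 10\right)\right) - 31\right) \left(-678\right) = \left(- 7 \left(-10 - 7\right) - 31\right) \left(-678\right) = \left(\left(-7\right) \left(-17\right) - 31\right) \left(-678\right) = \left(119 - 31\right) \left(-678\right) = 88 \left(-678\right) = -59664$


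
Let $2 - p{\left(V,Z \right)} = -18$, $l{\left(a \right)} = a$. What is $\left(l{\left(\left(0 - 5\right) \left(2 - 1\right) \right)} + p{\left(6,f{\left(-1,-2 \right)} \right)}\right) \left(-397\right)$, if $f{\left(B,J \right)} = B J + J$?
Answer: $-5955$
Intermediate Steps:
$f{\left(B,J \right)} = J + B J$
$p{\left(V,Z \right)} = 20$ ($p{\left(V,Z \right)} = 2 - -18 = 2 + 18 = 20$)
$\left(l{\left(\left(0 - 5\right) \left(2 - 1\right) \right)} + p{\left(6,f{\left(-1,-2 \right)} \right)}\right) \left(-397\right) = \left(\left(0 - 5\right) \left(2 - 1\right) + 20\right) \left(-397\right) = \left(\left(-5\right) 1 + 20\right) \left(-397\right) = \left(-5 + 20\right) \left(-397\right) = 15 \left(-397\right) = -5955$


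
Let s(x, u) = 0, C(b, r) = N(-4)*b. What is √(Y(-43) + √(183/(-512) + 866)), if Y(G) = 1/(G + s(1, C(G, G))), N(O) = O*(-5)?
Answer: √(-2752 + 3698*√886418)/344 ≈ 5.4220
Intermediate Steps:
N(O) = -5*O
C(b, r) = 20*b (C(b, r) = (-5*(-4))*b = 20*b)
Y(G) = 1/G (Y(G) = 1/(G + 0) = 1/G)
√(Y(-43) + √(183/(-512) + 866)) = √(1/(-43) + √(183/(-512) + 866)) = √(-1/43 + √(183*(-1/512) + 866)) = √(-1/43 + √(-183/512 + 866)) = √(-1/43 + √(443209/512)) = √(-1/43 + √886418/32)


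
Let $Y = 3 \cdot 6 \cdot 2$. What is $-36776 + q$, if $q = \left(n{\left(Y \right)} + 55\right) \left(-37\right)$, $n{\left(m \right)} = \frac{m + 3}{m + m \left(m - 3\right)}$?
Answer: $- \frac{15835369}{408} \approx -38812.0$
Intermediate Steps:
$Y = 36$ ($Y = 18 \cdot 2 = 36$)
$n{\left(m \right)} = \frac{3 + m}{m + m \left(-3 + m\right)}$
$q = - \frac{830761}{408}$ ($q = \left(\frac{3 + 36}{36 \left(-2 + 36\right)} + 55\right) \left(-37\right) = \left(\frac{1}{36} \cdot \frac{1}{34} \cdot 39 + 55\right) \left(-37\right) = \left(\frac{13}{408} + 55\right) \left(-37\right) = \frac{22453}{408} \left(-37\right) = - \frac{830761}{408} \approx -2036.2$)
$-36776 + q = -36776 - \frac{830761}{408} = - \frac{15835369}{408}$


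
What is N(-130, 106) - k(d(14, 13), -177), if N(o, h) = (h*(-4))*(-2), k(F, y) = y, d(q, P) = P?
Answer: 1025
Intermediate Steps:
N(o, h) = 8*h (N(o, h) = -4*h*(-2) = 8*h)
N(-130, 106) - k(d(14, 13), -177) = 8*106 - 1*(-177) = 848 + 177 = 1025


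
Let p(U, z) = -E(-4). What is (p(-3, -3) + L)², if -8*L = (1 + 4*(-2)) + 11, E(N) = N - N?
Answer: ¼ ≈ 0.25000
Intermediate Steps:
E(N) = 0
p(U, z) = 0 (p(U, z) = -1*0 = 0)
L = -½ (L = -((1 + 4*(-2)) + 11)/8 = -((1 - 8) + 11)/8 = -(-7 + 11)/8 = -⅛*4 = -½ ≈ -0.50000)
(p(-3, -3) + L)² = (0 - ½)² = (-½)² = ¼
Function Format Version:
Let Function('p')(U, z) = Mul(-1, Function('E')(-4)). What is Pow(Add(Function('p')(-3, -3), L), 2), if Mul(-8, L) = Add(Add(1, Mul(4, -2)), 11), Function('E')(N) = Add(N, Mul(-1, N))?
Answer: Rational(1, 4) ≈ 0.25000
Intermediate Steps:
Function('E')(N) = 0
Function('p')(U, z) = 0 (Function('p')(U, z) = Mul(-1, 0) = 0)
L = Rational(-1, 2) (L = Mul(Rational(-1, 8), Add(Add(1, Mul(4, -2)), 11)) = Mul(Rational(-1, 8), Add(Add(1, -8), 11)) = Mul(Rational(-1, 8), Add(-7, 11)) = Mul(Rational(-1, 8), 4) = Rational(-1, 2) ≈ -0.50000)
Pow(Add(Function('p')(-3, -3), L), 2) = Pow(Add(0, Rational(-1, 2)), 2) = Pow(Rational(-1, 2), 2) = Rational(1, 4)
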